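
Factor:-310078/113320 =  - 155039/56660 = - 2^( - 2 )*5^( - 1)*197^1*787^1 *2833^(-1)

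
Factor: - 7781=-31^1* 251^1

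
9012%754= 718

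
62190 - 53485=8705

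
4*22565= 90260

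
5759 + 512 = 6271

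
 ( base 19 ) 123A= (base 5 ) 221043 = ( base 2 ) 1110111100000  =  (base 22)FHE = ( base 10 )7648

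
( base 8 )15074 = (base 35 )5gv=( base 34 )5ri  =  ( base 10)6716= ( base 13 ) 3098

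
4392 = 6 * 732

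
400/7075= 16/283 = 0.06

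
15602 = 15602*1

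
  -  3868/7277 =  - 3868/7277 = - 0.53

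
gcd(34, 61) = 1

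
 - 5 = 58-63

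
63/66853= 63/66853 = 0.00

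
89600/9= 9955 + 5/9 = 9955.56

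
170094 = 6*28349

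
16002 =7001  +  9001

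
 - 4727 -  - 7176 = 2449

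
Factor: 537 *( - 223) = - 119751 = - 3^1*179^1* 223^1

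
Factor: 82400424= 2^3*3^1*3433351^1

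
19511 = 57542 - 38031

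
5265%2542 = 181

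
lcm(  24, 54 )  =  216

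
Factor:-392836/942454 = -2^1*17^1*53^1*71^(-1 )*109^1*6637^ ( - 1) = -196418/471227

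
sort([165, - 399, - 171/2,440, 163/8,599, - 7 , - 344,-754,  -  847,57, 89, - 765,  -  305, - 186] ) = [-847, - 765, - 754, - 399,  -  344 , - 305, - 186,-171/2,-7,163/8,57,89, 165,440, 599 ] 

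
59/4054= 59/4054 = 0.01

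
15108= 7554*2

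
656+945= 1601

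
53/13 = 53/13 = 4.08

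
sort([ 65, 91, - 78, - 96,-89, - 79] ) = [ - 96, - 89  , -79 , - 78,65,91] 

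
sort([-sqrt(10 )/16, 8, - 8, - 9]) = [ - 9, - 8,-sqrt(10)/16, 8]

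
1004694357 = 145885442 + 858808915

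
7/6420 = 7/6420  =  0.00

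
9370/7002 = 1 + 1184/3501 = 1.34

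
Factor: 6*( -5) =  - 2^1  *3^1*5^1 = - 30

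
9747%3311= 3125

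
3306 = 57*58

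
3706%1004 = 694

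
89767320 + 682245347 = 772012667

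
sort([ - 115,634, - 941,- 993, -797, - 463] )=[  -  993  , - 941, -797,-463, - 115, 634 ] 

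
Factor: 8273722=2^1*4136861^1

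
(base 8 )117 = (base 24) 37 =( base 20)3j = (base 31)2h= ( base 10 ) 79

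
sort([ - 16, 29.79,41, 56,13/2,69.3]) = [ - 16,  13/2,29.79,41, 56,69.3]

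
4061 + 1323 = 5384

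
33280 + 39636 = 72916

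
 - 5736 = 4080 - 9816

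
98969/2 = 49484  +  1/2= 49484.50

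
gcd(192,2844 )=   12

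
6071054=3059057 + 3011997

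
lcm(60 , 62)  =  1860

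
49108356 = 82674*594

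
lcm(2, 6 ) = 6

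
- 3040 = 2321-5361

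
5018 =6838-1820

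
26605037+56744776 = 83349813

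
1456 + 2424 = 3880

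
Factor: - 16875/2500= -2^( -2)*3^3= - 27/4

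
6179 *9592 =59268968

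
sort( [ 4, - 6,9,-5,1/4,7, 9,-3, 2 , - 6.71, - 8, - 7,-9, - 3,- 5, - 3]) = [ - 9,-8,- 7, - 6.71,-6, - 5,-5, - 3, - 3, - 3,1/4,2,4,7,  9, 9]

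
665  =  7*95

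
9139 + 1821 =10960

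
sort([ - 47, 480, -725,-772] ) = [ - 772, - 725,  -  47 , 480]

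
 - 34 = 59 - 93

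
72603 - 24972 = 47631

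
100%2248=100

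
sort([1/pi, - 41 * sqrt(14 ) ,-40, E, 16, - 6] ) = [  -  41*sqrt( 14), - 40 , - 6, 1/pi, E, 16] 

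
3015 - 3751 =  - 736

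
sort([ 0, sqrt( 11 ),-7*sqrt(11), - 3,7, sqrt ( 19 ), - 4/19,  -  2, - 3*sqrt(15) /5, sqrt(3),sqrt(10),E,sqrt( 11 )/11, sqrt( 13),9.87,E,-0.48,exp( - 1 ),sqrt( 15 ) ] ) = [ - 7*sqrt( 11), - 3, - 3*sqrt(15)/5,-2,-0.48, - 4/19,  0,sqrt( 11 ) /11,  exp(-1),sqrt(3),E,E , sqrt( 10 ),sqrt(11 ), sqrt( 13 ), sqrt( 15),sqrt ( 19), 7,9.87] 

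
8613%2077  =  305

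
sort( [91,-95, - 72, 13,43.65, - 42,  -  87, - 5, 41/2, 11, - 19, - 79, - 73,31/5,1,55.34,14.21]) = [-95, - 87, - 79,  -  73, - 72, - 42, - 19,  -  5,1, 31/5,11, 13,14.21, 41/2, 43.65,55.34  ,  91]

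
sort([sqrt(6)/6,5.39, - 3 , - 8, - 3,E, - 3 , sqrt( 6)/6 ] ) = [ - 8, - 3, - 3 ,-3,sqrt (6 )/6, sqrt(6)/6,E,5.39]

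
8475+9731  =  18206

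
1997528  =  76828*26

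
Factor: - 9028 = - 2^2*37^1*61^1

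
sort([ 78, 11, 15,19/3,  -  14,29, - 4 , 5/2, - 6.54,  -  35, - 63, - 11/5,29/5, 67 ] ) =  [- 63, - 35, - 14, -6.54, - 4, - 11/5,5/2, 29/5,19/3, 11,15,29, 67,  78]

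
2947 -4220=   -  1273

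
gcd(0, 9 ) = 9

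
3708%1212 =72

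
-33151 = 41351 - 74502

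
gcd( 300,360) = 60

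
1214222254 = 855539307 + 358682947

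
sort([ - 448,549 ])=[ - 448,549] 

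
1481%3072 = 1481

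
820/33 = 820/33  =  24.85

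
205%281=205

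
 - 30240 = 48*(-630) 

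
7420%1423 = 305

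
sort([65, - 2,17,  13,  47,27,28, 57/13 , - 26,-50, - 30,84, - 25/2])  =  [ - 50, - 30,-26, - 25/2, - 2,57/13, 13, 17,27,28 , 47, 65,84] 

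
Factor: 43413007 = 11^1*47^1*131^1  *  641^1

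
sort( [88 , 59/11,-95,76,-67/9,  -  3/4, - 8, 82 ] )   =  [ - 95, - 8, - 67/9, - 3/4,59/11,76,  82,  88] 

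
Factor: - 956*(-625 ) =597500  =  2^2 * 5^4 * 239^1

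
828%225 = 153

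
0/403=0 = 0.00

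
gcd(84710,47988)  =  86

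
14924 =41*364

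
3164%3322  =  3164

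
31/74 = 31/74 = 0.42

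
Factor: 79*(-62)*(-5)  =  2^1 * 5^1*31^1 * 79^1  =  24490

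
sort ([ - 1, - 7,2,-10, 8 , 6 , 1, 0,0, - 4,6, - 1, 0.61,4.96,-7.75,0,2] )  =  [ - 10, - 7.75, - 7,-4, - 1, - 1,0,0, 0,  0.61,1, 2,2,4.96,6,6,8 ]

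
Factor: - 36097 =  - 36097^1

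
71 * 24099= 1711029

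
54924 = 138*398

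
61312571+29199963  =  90512534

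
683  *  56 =38248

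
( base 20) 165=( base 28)il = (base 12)379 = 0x20D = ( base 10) 525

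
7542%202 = 68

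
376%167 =42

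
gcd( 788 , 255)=1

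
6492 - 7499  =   - 1007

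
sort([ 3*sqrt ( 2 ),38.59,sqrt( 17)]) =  [sqrt ( 17), 3*sqrt(2),38.59] 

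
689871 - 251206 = 438665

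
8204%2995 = 2214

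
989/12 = 82 + 5/12= 82.42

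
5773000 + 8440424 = 14213424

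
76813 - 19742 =57071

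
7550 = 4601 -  - 2949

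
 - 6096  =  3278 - 9374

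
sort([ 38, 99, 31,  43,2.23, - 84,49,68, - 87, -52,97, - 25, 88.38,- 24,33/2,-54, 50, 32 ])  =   [-87, - 84, - 54 ,-52, - 25,-24,2.23,  33/2,31, 32 , 38,43,49,50, 68,  88.38,97,99 ]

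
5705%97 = 79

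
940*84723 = 79639620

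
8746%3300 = 2146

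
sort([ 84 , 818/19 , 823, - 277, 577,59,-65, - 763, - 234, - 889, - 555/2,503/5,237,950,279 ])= [ - 889,- 763, - 555/2, - 277, - 234, - 65,  818/19, 59,84, 503/5, 237,279,577 , 823 , 950] 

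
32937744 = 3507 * 9392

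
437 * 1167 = 509979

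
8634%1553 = 869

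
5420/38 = 142 + 12/19 = 142.63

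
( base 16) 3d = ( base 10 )61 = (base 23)2f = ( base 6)141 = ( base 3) 2021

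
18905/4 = 4726 + 1/4 = 4726.25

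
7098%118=18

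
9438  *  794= 7493772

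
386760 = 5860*66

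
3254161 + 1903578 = 5157739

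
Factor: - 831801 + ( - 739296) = -1571097=- 3^1 *11^1*47609^1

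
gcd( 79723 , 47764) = 1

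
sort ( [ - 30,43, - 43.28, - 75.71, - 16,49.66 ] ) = [ - 75.71, - 43.28,  -  30, - 16,43,49.66] 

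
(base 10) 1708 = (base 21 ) 3I7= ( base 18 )54G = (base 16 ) 6AC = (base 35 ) 1DS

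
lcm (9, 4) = 36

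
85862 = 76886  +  8976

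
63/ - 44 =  - 2 + 25/44 = - 1.43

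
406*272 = 110432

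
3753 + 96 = 3849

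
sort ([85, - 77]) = [  -  77, 85] 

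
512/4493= 512/4493= 0.11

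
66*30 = 1980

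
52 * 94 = 4888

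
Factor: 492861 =3^1*41^1*4007^1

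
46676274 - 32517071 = 14159203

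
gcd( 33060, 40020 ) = 1740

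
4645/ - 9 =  -517  +  8/9 =-  516.11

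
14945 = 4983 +9962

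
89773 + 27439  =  117212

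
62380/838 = 31190/419 = 74.44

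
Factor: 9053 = 11^1  *823^1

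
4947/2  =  2473  +  1/2 = 2473.50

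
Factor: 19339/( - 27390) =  - 233/330 = -2^( - 1 ) * 3^(-1)*5^( - 1 ) * 11^( - 1)*233^1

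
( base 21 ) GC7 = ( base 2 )1110010010011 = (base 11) 5550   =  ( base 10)7315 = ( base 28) 997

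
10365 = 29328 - 18963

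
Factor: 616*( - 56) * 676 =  - 23319296 = - 2^8*7^2*11^1*13^2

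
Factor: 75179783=7^1 * 313^1 * 34313^1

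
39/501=13/167 = 0.08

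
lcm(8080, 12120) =24240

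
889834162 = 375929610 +513904552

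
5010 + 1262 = 6272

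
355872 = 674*528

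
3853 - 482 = 3371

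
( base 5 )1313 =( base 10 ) 208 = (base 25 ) 88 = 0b11010000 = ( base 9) 251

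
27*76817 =2074059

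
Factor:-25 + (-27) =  - 52 = -2^2 * 13^1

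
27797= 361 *77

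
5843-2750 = 3093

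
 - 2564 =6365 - 8929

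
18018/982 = 9009/491= 18.35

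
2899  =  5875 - 2976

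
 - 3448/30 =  - 115 + 1/15 = -114.93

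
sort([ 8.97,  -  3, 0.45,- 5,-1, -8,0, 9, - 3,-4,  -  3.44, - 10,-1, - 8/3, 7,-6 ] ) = [-10,  -  8,-6, - 5,-4, - 3.44,- 3, - 3,-8/3, - 1,-1,0,0.45,7, 8.97,9 ] 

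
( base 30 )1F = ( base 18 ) 29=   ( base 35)1A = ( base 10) 45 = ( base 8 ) 55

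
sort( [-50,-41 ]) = [ - 50, - 41]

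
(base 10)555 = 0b1000101011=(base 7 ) 1422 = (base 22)135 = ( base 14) 2B9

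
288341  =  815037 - 526696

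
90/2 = 45 = 45.00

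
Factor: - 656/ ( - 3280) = 1/5 = 5^(-1)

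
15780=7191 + 8589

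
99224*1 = 99224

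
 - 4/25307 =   -  4/25307 = - 0.00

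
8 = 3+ 5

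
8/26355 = 8/26355 = 0.00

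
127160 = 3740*34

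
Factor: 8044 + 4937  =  3^1*4327^1 = 12981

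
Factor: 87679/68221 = 17^( - 1)*4013^( - 1)*87679^1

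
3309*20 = 66180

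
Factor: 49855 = 5^1*13^2*59^1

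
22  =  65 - 43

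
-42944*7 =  - 300608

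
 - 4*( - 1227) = 4908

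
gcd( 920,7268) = 92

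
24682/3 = 8227 + 1/3 = 8227.33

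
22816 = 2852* 8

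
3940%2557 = 1383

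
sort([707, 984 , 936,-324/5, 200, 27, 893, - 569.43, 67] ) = [  -  569.43, - 324/5, 27,67, 200, 707, 893, 936, 984] 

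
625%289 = 47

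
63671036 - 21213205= 42457831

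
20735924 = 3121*6644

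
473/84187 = 473/84187 = 0.01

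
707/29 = 24+11/29=24.38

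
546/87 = 182/29 =6.28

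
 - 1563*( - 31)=48453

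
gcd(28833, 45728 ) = 1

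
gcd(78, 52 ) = 26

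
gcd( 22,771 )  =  1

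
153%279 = 153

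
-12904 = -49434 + 36530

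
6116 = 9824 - 3708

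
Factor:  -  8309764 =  - 2^2*19^1 *53^1*2063^1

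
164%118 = 46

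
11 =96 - 85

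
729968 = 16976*43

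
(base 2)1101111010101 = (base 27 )9KO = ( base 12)4159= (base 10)7125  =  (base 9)10686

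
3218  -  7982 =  - 4764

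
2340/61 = 2340/61 =38.36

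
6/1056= 1/176 = 0.01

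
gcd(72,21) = 3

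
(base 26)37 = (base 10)85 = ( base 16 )55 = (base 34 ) 2H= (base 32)2L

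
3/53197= 3/53197 = 0.00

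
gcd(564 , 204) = 12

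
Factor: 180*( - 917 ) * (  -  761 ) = 2^2*3^2*5^1 * 7^1*131^1*761^1 = 125610660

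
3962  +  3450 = 7412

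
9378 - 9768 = -390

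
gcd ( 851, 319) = 1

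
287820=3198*90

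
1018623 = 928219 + 90404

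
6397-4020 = 2377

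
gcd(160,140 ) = 20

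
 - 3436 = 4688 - 8124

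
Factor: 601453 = 139^1*4327^1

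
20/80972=5/20243 = 0.00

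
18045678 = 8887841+9157837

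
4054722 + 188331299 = 192386021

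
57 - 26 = 31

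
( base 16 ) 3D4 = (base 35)S0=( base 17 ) 36b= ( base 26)1BI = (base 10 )980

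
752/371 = 752/371 = 2.03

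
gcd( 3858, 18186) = 6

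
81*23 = 1863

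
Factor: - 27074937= - 3^1*9024979^1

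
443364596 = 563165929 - 119801333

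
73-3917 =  - 3844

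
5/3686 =5/3686 =0.00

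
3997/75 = 3997/75 =53.29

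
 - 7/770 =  - 1/110 = - 0.01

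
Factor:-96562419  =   - 3^1*89^1*503^1*719^1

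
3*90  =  270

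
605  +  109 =714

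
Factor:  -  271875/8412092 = -2^( - 2 )*3^1*5^5*13^( - 1 )*29^1*161771^(- 1)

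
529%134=127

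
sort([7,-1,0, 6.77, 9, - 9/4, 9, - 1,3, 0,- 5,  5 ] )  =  [ - 5, - 9/4, - 1, - 1, 0,0, 3,5, 6.77, 7, 9, 9 ] 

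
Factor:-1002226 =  - 2^1*313^1*1601^1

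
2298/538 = 1149/269 = 4.27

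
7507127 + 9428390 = 16935517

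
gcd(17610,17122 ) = 2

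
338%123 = 92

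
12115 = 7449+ 4666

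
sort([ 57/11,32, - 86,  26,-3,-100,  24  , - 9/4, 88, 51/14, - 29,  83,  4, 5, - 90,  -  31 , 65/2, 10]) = [-100, - 90,  -  86, -31,  -  29,  -  3,-9/4 , 51/14, 4, 5, 57/11,  10 , 24,26,32, 65/2,  83 , 88]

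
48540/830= 4854/83 = 58.48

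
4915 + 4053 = 8968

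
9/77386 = 9/77386 = 0.00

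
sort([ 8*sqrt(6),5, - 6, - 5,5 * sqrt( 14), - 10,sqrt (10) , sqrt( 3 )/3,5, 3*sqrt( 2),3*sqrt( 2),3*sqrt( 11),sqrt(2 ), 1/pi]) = [ - 10, - 6,- 5, 1/pi, sqrt( 3)/3,sqrt( 2), sqrt( 10 ),3*sqrt (2 ), 3*sqrt( 2),5,  5,3*sqrt( 11 ),5*sqrt( 14),8*sqrt(6)]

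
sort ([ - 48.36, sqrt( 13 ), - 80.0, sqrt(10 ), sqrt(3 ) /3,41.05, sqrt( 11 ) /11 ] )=[ - 80.0, - 48.36,  sqrt( 11 )/11 , sqrt ( 3 )/3,sqrt(10 ), sqrt( 13),41.05 ] 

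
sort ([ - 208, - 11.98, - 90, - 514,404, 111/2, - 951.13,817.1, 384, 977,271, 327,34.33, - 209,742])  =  [-951.13,-514, - 209,-208, - 90, - 11.98,34.33,111/2, 271,327, 384 , 404 , 742, 817.1,  977]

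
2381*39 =92859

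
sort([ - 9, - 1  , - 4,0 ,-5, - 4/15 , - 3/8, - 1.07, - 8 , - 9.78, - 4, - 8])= [ - 9.78 , - 9, - 8, - 8, - 5, - 4, - 4, - 1.07, - 1, - 3/8, - 4/15,  0 ]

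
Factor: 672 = 2^5*3^1*7^1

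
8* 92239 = 737912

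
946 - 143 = 803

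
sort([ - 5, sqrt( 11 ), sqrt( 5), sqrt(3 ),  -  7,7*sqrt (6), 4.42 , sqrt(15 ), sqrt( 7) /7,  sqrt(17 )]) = [  -  7, - 5,  sqrt ( 7)/7,sqrt(3 ) , sqrt( 5 ), sqrt( 11),sqrt(15 ), sqrt( 17 ),4.42, 7*sqrt(6 )]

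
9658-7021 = 2637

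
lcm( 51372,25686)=51372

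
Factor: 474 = 2^1*3^1*79^1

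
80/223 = 80/223 = 0.36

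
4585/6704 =4585/6704 =0.68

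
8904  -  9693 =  - 789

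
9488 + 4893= 14381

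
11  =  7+4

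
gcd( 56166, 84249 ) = 28083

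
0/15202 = 0 = 0.00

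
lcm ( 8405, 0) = 0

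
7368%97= 93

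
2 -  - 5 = 7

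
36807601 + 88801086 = 125608687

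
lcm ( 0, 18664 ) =0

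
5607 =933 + 4674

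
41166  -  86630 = - 45464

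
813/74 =10+ 73/74 = 10.99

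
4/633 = 4/633 = 0.01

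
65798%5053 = 109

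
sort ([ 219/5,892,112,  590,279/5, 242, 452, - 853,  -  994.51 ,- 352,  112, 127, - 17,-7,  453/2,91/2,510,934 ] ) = [ - 994.51, - 853, - 352, - 17, - 7,219/5, 91/2,279/5, 112,  112,127,453/2,242,452, 510,590,892,934 ] 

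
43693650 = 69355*630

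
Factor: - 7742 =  - 2^1*7^2*79^1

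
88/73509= 88/73509 = 0.00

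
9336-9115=221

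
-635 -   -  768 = 133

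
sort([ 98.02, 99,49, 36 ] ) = [36, 49,98.02 , 99 ]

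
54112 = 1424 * 38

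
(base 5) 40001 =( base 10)2501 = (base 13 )11a5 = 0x9c5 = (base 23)4GH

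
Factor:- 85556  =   - 2^2*73^1* 293^1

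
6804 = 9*756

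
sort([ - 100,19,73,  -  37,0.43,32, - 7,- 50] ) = [ - 100, - 50 , - 37 , - 7,0.43,19, 32,73]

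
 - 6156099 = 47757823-53913922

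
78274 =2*39137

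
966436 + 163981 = 1130417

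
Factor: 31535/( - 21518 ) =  - 2^ ( - 1) * 5^1*17^1*29^( - 1) = - 85/58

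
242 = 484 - 242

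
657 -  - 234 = 891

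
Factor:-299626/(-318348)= 4049/4302 = 2^(- 1 )*3^( - 2) * 239^( - 1)* 4049^1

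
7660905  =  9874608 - 2213703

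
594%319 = 275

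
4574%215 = 59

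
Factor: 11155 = 5^1*23^1 * 97^1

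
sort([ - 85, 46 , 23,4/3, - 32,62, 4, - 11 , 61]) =[ - 85, - 32,-11, 4/3, 4, 23, 46, 61,  62 ]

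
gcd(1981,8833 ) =1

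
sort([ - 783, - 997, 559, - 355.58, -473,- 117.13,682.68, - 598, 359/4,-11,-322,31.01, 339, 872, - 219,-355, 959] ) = [- 997, - 783, - 598  , - 473, - 355.58, -355, - 322,-219, - 117.13 , -11, 31.01, 359/4, 339,559, 682.68,  872, 959 ]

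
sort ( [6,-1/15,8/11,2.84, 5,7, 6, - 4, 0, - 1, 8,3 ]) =[ - 4 , - 1, - 1/15,0,8/11,2.84, 3 , 5,6,6,7,8 ] 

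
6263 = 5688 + 575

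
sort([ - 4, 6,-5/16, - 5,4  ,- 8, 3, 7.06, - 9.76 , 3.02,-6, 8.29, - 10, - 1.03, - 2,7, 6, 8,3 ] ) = [-10, -9.76, - 8, - 6 ,-5 ,-4,-2, - 1.03, - 5/16,3, 3,3.02, 4, 6, 6,7,7.06,  8, 8.29 ]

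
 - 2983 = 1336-4319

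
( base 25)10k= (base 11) 537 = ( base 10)645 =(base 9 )786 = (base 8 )1205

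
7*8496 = 59472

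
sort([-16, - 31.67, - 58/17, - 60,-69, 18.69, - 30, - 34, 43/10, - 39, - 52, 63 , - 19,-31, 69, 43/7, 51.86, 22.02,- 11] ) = [ - 69, - 60, - 52, - 39, - 34, - 31.67, - 31, - 30, - 19, - 16, - 11, - 58/17, 43/10,43/7, 18.69, 22.02,  51.86,63,  69] 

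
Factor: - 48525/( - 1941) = 25 = 5^2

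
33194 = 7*4742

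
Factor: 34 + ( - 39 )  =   - 5 = -5^1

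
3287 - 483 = 2804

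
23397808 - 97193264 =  - 73795456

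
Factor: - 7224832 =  - 2^9 *103^1 * 137^1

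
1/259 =1/259= 0.00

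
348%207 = 141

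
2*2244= 4488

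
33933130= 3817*8890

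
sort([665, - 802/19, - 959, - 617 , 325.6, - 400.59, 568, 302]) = [-959, - 617,  -  400.59, - 802/19,302,325.6, 568,665]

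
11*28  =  308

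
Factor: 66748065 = 3^1*5^1*4449871^1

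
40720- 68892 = -28172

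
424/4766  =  212/2383=0.09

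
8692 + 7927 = 16619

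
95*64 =6080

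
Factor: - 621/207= - 3^1 = - 3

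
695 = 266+429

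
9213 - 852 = 8361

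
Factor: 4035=3^1*5^1 * 269^1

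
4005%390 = 105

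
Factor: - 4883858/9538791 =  - 2^1 *3^( -1 )*7^1 *47^( - 1)* 199^1*1753^1*67651^( - 1) 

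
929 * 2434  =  2261186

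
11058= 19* 582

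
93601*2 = 187202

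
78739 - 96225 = -17486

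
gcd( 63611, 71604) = 1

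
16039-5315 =10724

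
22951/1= 22951 = 22951.00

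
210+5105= 5315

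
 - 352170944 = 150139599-502310543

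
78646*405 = 31851630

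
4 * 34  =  136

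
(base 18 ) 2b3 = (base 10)849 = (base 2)1101010001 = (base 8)1521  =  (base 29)108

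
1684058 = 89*18922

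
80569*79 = 6364951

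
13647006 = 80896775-67249769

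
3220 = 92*35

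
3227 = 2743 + 484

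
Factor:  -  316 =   -  2^2*79^1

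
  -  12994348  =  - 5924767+  -  7069581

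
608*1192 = 724736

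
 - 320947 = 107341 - 428288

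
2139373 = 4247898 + - 2108525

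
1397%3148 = 1397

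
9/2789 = 9/2789 = 0.00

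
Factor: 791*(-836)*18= - 11902968 = -2^3 * 3^2*7^1*11^1*19^1*113^1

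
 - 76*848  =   - 64448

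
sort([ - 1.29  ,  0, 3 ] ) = [-1.29, 0,3]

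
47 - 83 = -36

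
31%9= 4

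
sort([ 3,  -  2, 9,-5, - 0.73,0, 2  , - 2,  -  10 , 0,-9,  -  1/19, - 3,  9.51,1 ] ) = [ - 10,  -  9,  -  5, - 3,  -  2, - 2, - 0.73, -1/19,0,0, 1,2,3, 9,9.51 ] 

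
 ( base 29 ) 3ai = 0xB0F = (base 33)2JQ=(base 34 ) 2F9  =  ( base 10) 2831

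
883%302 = 279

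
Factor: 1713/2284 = 2^ ( - 2)*3^1 =3/4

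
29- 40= - 11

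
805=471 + 334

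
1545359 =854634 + 690725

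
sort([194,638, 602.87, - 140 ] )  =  [-140,194 , 602.87,638] 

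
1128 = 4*282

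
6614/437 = 15 + 59/437 = 15.14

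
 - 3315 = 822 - 4137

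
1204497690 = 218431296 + 986066394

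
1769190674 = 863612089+905578585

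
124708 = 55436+69272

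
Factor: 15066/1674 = 3^2=9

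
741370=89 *8330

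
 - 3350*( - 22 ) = 73700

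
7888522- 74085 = 7814437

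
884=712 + 172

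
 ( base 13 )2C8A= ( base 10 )6536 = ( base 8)14610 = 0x1988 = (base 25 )ABB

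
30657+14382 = 45039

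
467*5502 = 2569434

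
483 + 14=497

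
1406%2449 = 1406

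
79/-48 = - 79/48= - 1.65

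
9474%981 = 645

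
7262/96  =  75 + 31/48 = 75.65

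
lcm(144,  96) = 288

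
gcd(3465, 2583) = 63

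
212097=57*3721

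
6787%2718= 1351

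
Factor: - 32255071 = - 32255071^1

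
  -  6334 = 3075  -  9409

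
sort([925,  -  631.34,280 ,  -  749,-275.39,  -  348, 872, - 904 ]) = [ - 904, - 749, - 631.34,-348 , - 275.39 , 280 , 872 , 925 ]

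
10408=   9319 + 1089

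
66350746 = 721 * 92026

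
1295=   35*37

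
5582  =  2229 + 3353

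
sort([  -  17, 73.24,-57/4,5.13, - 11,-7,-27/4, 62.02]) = [-17,- 57/4, - 11,-7, - 27/4,5.13, 62.02, 73.24 ] 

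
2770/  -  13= - 2770/13= - 213.08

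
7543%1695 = 763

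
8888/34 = 261+7/17= 261.41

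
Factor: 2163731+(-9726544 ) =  - 1259^1*6007^1= - 7562813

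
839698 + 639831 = 1479529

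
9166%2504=1654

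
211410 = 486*435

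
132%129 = 3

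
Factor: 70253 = 163^1*431^1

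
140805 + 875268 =1016073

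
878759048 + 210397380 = 1089156428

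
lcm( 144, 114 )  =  2736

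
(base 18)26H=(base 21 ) 1fh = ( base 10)773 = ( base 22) 1D3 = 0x305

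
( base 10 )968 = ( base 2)1111001000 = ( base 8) 1710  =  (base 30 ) 128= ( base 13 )596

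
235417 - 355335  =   - 119918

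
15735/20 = 786+ 3/4 = 786.75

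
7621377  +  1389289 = 9010666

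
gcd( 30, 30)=30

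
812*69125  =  56129500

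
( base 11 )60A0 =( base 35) 6lb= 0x1FA0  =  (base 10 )8096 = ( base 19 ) 1382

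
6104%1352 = 696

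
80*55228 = 4418240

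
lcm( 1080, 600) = 5400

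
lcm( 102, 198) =3366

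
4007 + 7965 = 11972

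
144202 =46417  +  97785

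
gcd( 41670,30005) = 5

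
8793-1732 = 7061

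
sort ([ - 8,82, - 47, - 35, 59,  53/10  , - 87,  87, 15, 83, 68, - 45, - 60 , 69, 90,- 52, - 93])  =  [ - 93, - 87,-60, - 52, - 47, - 45, - 35, - 8,53/10,15, 59,  68, 69 , 82,83, 87,90 ] 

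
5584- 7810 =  - 2226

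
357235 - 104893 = 252342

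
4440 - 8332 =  - 3892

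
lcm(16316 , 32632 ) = 32632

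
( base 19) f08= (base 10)5423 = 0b1010100101111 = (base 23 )A5I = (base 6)41035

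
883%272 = 67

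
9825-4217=5608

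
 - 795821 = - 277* 2873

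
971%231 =47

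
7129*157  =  1119253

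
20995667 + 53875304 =74870971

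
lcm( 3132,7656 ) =68904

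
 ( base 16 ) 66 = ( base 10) 102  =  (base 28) 3I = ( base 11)93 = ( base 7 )204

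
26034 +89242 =115276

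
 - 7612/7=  - 7612/7 = - 1087.43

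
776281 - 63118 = 713163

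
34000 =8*4250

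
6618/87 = 76 + 2/29=76.07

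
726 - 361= 365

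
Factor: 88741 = 88741^1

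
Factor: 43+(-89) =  - 46 = - 2^1*23^1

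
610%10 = 0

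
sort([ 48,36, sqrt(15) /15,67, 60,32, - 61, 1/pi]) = [-61,sqrt( 15) /15,1/pi,32, 36, 48,60, 67]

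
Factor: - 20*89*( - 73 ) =129940 = 2^2*5^1*73^1*89^1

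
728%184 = 176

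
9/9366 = 3/3122 = 0.00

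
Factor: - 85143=- 3^1*101^1* 281^1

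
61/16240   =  61/16240 = 0.00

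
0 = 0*51036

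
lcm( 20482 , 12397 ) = 471086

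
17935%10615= 7320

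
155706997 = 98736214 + 56970783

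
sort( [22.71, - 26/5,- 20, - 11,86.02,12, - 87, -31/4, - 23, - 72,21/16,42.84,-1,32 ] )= [ - 87, - 72, - 23, - 20, - 11,-31/4,-26/5, - 1, 21/16 , 12, 22.71,  32, 42.84 , 86.02 ] 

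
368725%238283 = 130442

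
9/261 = 1/29= 0.03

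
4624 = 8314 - 3690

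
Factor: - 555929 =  - 11^1 * 50539^1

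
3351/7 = 478 + 5/7 = 478.71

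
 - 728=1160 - 1888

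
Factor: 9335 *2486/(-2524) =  -2^( - 1)*5^1*11^1*113^1*631^( - 1)*1867^1 = - 11603405/1262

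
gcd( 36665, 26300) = 5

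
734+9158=9892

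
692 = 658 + 34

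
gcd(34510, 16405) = 85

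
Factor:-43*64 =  - 2^6*43^1 = -2752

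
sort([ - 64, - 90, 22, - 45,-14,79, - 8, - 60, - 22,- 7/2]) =[ -90, - 64,-60, - 45, - 22,  -  14,  -  8, - 7/2,22,  79]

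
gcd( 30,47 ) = 1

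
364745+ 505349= 870094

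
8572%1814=1316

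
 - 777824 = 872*( -892) 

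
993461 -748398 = 245063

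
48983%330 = 143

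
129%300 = 129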